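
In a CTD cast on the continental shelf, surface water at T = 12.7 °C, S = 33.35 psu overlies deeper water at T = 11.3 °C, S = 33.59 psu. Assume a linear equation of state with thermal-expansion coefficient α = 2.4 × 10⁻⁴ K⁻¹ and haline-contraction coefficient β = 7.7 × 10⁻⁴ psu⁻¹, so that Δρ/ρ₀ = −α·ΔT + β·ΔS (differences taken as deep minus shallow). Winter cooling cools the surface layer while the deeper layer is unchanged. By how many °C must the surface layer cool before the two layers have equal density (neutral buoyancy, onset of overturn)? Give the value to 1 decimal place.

2.2 °C

Neutral buoyancy requires Δρ = 0, i.e. −α(T_deep − T_surf′) + β(S_deep − S_surf) = 0.
T_surf′ = T_deep − (β/α)·ΔS = 11.3 − (7.7 × 10⁻⁴/2.4 × 10⁻⁴)·(+0.24) = 10.530 °C.
Cooling required: 12.7 − (10.530) = 2.170 °C.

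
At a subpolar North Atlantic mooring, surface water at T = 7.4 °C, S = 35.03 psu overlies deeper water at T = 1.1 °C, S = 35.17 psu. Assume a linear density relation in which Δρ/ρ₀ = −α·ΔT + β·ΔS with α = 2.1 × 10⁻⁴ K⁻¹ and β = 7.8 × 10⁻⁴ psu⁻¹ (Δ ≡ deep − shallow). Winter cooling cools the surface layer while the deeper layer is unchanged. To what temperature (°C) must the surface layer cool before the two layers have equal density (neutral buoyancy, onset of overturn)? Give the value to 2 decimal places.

0.58 °C

Neutral buoyancy requires Δρ = 0, i.e. −α(T_deep − T_surf′) + β(S_deep − S_surf) = 0.
T_surf′ = T_deep − (β/α)·ΔS = 1.1 − (7.8 × 10⁻⁴/2.1 × 10⁻⁴)·(+0.14) = 0.5800 °C.
Cooling required: 7.4 − (0.5800) = 6.8200 °C.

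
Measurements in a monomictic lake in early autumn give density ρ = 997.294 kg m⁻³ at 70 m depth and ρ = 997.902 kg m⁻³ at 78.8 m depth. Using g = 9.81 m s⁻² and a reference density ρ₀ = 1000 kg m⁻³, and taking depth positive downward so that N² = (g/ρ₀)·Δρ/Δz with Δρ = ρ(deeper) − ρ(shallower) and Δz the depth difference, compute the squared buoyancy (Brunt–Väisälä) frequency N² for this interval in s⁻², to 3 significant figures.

Δρ = 997.902 − 997.294 = 0.608 kg m⁻³ over Δz = 78.8 − 70 = 8.8 m.
N² = (9.81/1000) × (0.608/8.8) = 6.7778 × 10⁻⁴ s⁻² ≈ 6.78 × 10⁻⁴ s⁻².
N² > 0, so the interval is statically stable.

6.78 × 10⁻⁴ s⁻²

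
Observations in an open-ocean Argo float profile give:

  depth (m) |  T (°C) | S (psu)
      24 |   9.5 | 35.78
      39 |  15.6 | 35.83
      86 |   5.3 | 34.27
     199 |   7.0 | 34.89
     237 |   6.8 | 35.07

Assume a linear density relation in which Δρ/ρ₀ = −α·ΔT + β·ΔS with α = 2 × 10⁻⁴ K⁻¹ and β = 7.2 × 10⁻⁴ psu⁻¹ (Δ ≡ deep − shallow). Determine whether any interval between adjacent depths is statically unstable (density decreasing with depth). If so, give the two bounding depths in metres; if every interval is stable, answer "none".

Evaluate Δρ/ρ₀ = −αΔT + βΔS across each adjacent pair:
  24–39 m: −αΔT+βΔS = −(2 × 10⁻⁴)(+6.1)+(7.2 × 10⁻⁴)(+0.05) = -1.2 × 10⁻³ → UNSTABLE
  39–86 m: −αΔT+βΔS = −(2 × 10⁻⁴)(-10.3)+(7.2 × 10⁻⁴)(-1.56) = 9.4 × 10⁻⁴ → stable
  86–199 m: −αΔT+βΔS = −(2 × 10⁻⁴)(+1.7)+(7.2 × 10⁻⁴)(+0.62) = 1.1 × 10⁻⁴ → stable
  199–237 m: −αΔT+βΔS = −(2 × 10⁻⁴)(-0.2)+(7.2 × 10⁻⁴)(+0.18) = 1.7 × 10⁻⁴ → stable
The 24–39 m interval has Δρ < 0: lighter water underlies denser water.

24–39 m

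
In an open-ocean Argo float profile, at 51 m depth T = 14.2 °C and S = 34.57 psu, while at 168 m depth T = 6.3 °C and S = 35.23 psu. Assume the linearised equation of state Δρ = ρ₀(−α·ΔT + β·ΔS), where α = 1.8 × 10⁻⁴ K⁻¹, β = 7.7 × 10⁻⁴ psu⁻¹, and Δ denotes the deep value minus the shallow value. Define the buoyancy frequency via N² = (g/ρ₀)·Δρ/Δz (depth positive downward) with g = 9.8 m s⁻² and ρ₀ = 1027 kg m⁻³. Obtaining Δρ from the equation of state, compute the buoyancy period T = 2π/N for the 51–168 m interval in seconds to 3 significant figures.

494 s

ΔT = -7.9 K, ΔS = +0.66 psu (deep − shallow).
Δρ/ρ₀ = −αΔT + βΔS = 1.422 × 10⁻³ + 5.082 × 10⁻⁴ = 1.9302 × 10⁻³, so Δρ ≈ 1.982 kg m⁻³.
N² = (g/ρ₀)·Δρ/Δz = g·(Δρ/ρ₀)/Δz = 9.8 × 1.9302 × 10⁻³ / 117 = 1.6167 × 10⁻⁴ s⁻².
N = √(1.6167 × 10⁻⁴) = 0.012715 rad s⁻¹ → T = 2π/N = 494.16 s ≈ 494 s.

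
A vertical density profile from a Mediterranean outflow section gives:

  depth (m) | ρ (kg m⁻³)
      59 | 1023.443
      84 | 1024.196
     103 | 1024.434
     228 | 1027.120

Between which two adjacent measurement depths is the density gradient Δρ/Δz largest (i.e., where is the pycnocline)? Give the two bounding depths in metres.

59–84 m

Compute the density gradient over each adjacent pair:
  59–84 m: Δρ/Δz = 0.753/25 = 0.030 kg m⁻⁴
  84–103 m: Δρ/Δz = 0.238/19 = 0.013 kg m⁻⁴
  103–228 m: Δρ/Δz = 2.686/125 = 0.021 kg m⁻⁴
The largest gradient is in the 59–84 m interval — the pycnocline.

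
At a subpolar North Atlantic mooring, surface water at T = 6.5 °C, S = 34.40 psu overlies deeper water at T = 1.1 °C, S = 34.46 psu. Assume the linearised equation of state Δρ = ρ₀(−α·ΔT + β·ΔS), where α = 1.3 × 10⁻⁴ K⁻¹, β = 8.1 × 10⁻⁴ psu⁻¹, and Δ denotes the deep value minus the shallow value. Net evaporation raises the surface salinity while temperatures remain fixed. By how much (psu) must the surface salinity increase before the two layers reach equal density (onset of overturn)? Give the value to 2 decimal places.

0.93 psu

Neutral buoyancy requires −α(T_deep − T_surf) + β(S_deep − S_surf′) = 0.
S_surf′ = S_deep − (α/β)·ΔT = 34.46 − (1.3 × 10⁻⁴/8.1 × 10⁻⁴)·(-5.4) = 35.3267 psu.
Increase required: 35.3267 − 34.40 = 0.9267 psu.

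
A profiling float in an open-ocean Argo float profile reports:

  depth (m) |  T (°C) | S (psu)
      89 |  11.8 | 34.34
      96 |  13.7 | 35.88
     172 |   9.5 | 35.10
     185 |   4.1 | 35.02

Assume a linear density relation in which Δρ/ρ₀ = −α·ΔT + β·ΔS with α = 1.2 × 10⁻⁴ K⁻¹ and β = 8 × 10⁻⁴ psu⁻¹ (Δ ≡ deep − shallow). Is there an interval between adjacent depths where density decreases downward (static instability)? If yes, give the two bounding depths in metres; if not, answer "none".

96–172 m

Evaluate Δρ/ρ₀ = −αΔT + βΔS across each adjacent pair:
  89–96 m: −αΔT+βΔS = −(1.2 × 10⁻⁴)(+1.9)+(8 × 10⁻⁴)(+1.54) = 1.0 × 10⁻³ → stable
  96–172 m: −αΔT+βΔS = −(1.2 × 10⁻⁴)(-4.2)+(8 × 10⁻⁴)(-0.78) = -1.2 × 10⁻⁴ → UNSTABLE
  172–185 m: −αΔT+βΔS = −(1.2 × 10⁻⁴)(-5.4)+(8 × 10⁻⁴)(-0.08) = 5.8 × 10⁻⁴ → stable
The 96–172 m interval has Δρ < 0: lighter water underlies denser water.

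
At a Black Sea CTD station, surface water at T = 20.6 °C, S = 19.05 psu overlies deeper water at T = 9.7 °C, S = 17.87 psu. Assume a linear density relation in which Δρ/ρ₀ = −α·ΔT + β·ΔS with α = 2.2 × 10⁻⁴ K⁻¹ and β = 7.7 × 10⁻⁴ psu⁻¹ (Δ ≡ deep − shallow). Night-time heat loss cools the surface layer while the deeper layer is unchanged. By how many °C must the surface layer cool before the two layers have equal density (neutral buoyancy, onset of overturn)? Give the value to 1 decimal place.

6.8 °C

Neutral buoyancy requires Δρ = 0, i.e. −α(T_deep − T_surf′) + β(S_deep − S_surf) = 0.
T_surf′ = T_deep − (β/α)·ΔS = 9.7 − (7.7 × 10⁻⁴/2.2 × 10⁻⁴)·(-1.18) = 13.830 °C.
Cooling required: 20.6 − (13.830) = 6.770 °C.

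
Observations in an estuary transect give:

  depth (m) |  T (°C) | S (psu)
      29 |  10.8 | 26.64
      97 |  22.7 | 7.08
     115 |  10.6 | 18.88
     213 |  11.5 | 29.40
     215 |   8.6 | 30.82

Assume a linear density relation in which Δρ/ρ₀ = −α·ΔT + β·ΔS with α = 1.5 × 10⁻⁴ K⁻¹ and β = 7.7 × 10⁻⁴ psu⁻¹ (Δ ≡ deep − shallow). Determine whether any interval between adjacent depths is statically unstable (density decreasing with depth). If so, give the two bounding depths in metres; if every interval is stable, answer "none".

29–97 m

Evaluate Δρ/ρ₀ = −αΔT + βΔS across each adjacent pair:
  29–97 m: −αΔT+βΔS = −(1.5 × 10⁻⁴)(+11.9)+(7.7 × 10⁻⁴)(-19.56) = -0.017 → UNSTABLE
  97–115 m: −αΔT+βΔS = −(1.5 × 10⁻⁴)(-12.1)+(7.7 × 10⁻⁴)(+11.80) = 0.011 → stable
  115–213 m: −αΔT+βΔS = −(1.5 × 10⁻⁴)(+0.9)+(7.7 × 10⁻⁴)(+10.52) = 8.0 × 10⁻³ → stable
  213–215 m: −αΔT+βΔS = −(1.5 × 10⁻⁴)(-2.9)+(7.7 × 10⁻⁴)(+1.42) = 1.5 × 10⁻³ → stable
The 29–97 m interval has Δρ < 0: lighter water underlies denser water.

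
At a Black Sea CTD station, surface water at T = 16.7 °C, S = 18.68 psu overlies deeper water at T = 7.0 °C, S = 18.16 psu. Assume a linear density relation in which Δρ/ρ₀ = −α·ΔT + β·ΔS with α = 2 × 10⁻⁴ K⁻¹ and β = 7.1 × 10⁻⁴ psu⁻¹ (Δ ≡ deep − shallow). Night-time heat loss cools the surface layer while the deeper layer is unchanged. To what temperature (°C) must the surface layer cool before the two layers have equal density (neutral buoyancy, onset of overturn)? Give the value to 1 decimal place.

Neutral buoyancy requires Δρ = 0, i.e. −α(T_deep − T_surf′) + β(S_deep − S_surf) = 0.
T_surf′ = T_deep − (β/α)·ΔS = 7.0 − (7.1 × 10⁻⁴/2 × 10⁻⁴)·(-0.52) = 8.846 °C.
Cooling required: 16.7 − (8.846) = 7.854 °C.

8.8 °C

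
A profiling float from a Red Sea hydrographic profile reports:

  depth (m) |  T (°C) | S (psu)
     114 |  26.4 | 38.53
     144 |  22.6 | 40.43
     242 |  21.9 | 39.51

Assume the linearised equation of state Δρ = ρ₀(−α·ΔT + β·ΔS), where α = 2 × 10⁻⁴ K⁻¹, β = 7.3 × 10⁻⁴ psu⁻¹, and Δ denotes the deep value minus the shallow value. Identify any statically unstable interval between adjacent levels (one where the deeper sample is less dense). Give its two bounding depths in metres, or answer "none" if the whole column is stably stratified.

144–242 m

Evaluate Δρ/ρ₀ = −αΔT + βΔS across each adjacent pair:
  114–144 m: −αΔT+βΔS = −(2 × 10⁻⁴)(-3.8)+(7.3 × 10⁻⁴)(+1.90) = 2.1 × 10⁻³ → stable
  144–242 m: −αΔT+βΔS = −(2 × 10⁻⁴)(-0.7)+(7.3 × 10⁻⁴)(-0.92) = -5.3 × 10⁻⁴ → UNSTABLE
The 144–242 m interval has Δρ < 0: lighter water underlies denser water.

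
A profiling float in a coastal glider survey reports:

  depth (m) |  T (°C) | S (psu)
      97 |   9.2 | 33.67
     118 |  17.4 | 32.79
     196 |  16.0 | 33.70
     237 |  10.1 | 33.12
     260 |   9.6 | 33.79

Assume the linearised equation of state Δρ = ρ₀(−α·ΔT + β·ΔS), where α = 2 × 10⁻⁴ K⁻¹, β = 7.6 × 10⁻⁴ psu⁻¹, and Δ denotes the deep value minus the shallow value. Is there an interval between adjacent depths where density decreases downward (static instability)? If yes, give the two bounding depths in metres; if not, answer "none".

Evaluate Δρ/ρ₀ = −αΔT + βΔS across each adjacent pair:
  97–118 m: −αΔT+βΔS = −(2 × 10⁻⁴)(+8.2)+(7.6 × 10⁻⁴)(-0.88) = -2.3 × 10⁻³ → UNSTABLE
  118–196 m: −αΔT+βΔS = −(2 × 10⁻⁴)(-1.4)+(7.6 × 10⁻⁴)(+0.91) = 9.7 × 10⁻⁴ → stable
  196–237 m: −αΔT+βΔS = −(2 × 10⁻⁴)(-5.9)+(7.6 × 10⁻⁴)(-0.58) = 7.4 × 10⁻⁴ → stable
  237–260 m: −αΔT+βΔS = −(2 × 10⁻⁴)(-0.5)+(7.6 × 10⁻⁴)(+0.67) = 6.1 × 10⁻⁴ → stable
The 97–118 m interval has Δρ < 0: lighter water underlies denser water.

97–118 m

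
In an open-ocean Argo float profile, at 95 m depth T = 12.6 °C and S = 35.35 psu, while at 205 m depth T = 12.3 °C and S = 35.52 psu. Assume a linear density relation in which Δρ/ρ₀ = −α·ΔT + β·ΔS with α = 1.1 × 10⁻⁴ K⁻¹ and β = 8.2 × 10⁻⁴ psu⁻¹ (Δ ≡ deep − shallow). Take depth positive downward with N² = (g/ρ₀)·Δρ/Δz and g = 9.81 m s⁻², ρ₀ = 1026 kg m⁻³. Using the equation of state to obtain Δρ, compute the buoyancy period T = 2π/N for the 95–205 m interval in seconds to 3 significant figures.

ΔT = -0.3 K, ΔS = +0.17 psu (deep − shallow).
Δρ/ρ₀ = −αΔT + βΔS = 3.30 × 10⁻⁵ + 1.394 × 10⁻⁴ = 1.724 × 10⁻⁴, so Δρ ≈ 0.1769 kg m⁻³.
N² = (g/ρ₀)·Δρ/Δz = g·(Δρ/ρ₀)/Δz = 9.81 × 1.724 × 10⁻⁴ / 110 = 1.5375 × 10⁻⁵ s⁻².
N = √(1.5375 × 10⁻⁵) = 3.9211 × 10⁻³ rad s⁻¹ → T = 2π/N = 1.6024 × 10³ s ≈ 1.60 × 10³ s.

1.60 × 10³ s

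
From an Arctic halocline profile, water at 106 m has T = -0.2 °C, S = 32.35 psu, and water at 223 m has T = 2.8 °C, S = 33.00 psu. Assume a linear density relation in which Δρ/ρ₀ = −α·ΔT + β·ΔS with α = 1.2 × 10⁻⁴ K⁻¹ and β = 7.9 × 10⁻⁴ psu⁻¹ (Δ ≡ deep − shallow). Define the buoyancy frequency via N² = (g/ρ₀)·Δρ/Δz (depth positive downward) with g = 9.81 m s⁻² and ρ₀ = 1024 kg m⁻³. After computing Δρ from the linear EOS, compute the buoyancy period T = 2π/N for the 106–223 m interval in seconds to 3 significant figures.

ΔT = +3.0 K, ΔS = +0.65 psu (deep − shallow).
Δρ/ρ₀ = −αΔT + βΔS = -3.60 × 10⁻⁴ + 5.135 × 10⁻⁴ = 1.535 × 10⁻⁴, so Δρ ≈ 0.1572 kg m⁻³.
N² = (g/ρ₀)·Δρ/Δz = g·(Δρ/ρ₀)/Δz = 9.81 × 1.535 × 10⁻⁴ / 117 = 1.2870 × 10⁻⁵ s⁻².
N = √(1.2870 × 10⁻⁵) = 3.5875 × 10⁻³ rad s⁻¹ → T = 2π/N = 1.7514 × 10³ s ≈ 1.75 × 10³ s.

1.75 × 10³ s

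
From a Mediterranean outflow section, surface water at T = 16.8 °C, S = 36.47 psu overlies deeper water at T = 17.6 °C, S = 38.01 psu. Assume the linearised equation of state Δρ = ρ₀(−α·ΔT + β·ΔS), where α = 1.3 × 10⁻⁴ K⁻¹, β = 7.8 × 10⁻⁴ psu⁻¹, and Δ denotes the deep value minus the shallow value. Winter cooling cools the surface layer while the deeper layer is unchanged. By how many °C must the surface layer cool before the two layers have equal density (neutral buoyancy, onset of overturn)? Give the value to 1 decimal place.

Neutral buoyancy requires Δρ = 0, i.e. −α(T_deep − T_surf′) + β(S_deep − S_surf) = 0.
T_surf′ = T_deep − (β/α)·ΔS = 17.6 − (7.8 × 10⁻⁴/1.3 × 10⁻⁴)·(+1.54) = 8.360 °C.
Cooling required: 16.8 − (8.360) = 8.440 °C.

8.4 °C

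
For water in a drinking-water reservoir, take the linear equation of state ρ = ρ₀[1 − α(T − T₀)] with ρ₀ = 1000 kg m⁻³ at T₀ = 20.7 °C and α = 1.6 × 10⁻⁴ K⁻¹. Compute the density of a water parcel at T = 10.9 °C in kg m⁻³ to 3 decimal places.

1001.568 kg m⁻³

T − T₀ = -9.8 K.
Bracket = 1 − α·(-9.8) = 1 + (1.568 × 10⁻³) = 1.0015680.
ρ = 1000 × 1.0015680 = 1001.568 kg m⁻³.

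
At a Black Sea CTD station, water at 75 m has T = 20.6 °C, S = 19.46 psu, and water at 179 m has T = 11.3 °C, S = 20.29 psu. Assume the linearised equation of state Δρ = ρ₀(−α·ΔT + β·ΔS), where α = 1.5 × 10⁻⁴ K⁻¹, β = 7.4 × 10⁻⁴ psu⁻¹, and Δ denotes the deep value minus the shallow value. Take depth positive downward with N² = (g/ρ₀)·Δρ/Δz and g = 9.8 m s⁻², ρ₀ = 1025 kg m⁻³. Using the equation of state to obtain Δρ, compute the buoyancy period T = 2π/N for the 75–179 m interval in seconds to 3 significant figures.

457 s

ΔT = -9.3 K, ΔS = +0.83 psu (deep − shallow).
Δρ/ρ₀ = −αΔT + βΔS = 1.395 × 10⁻³ + 6.142 × 10⁻⁴ = 2.0092 × 10⁻³, so Δρ ≈ 2.059 kg m⁻³.
N² = (g/ρ₀)·Δρ/Δz = g·(Δρ/ρ₀)/Δz = 9.8 × 2.0092 × 10⁻³ / 104 = 1.8933 × 10⁻⁴ s⁻².
N = √(1.8933 × 10⁻⁴) = 0.013760 rad s⁻¹ → T = 2π/N = 456.63 s ≈ 457 s.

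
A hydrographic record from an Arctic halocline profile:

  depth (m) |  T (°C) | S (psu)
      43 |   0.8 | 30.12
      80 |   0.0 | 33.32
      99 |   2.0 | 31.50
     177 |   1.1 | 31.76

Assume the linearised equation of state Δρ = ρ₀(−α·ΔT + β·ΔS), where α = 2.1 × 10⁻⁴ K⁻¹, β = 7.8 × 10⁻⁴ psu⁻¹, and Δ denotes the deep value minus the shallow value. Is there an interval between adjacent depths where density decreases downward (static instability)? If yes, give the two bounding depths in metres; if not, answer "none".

Evaluate Δρ/ρ₀ = −αΔT + βΔS across each adjacent pair:
  43–80 m: −αΔT+βΔS = −(2.1 × 10⁻⁴)(-0.8)+(7.8 × 10⁻⁴)(+3.20) = 2.7 × 10⁻³ → stable
  80–99 m: −αΔT+βΔS = −(2.1 × 10⁻⁴)(+2.0)+(7.8 × 10⁻⁴)(-1.82) = -1.8 × 10⁻³ → UNSTABLE
  99–177 m: −αΔT+βΔS = −(2.1 × 10⁻⁴)(-0.9)+(7.8 × 10⁻⁴)(+0.26) = 3.9 × 10⁻⁴ → stable
The 80–99 m interval has Δρ < 0: lighter water underlies denser water.

80–99 m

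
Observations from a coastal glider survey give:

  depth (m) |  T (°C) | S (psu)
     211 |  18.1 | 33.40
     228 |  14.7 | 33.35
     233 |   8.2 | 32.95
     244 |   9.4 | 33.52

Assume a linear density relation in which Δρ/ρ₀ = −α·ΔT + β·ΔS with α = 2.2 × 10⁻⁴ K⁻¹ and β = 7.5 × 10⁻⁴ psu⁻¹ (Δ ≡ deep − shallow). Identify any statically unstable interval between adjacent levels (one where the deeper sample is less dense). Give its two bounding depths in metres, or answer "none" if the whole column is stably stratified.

none

Evaluate Δρ/ρ₀ = −αΔT + βΔS across each adjacent pair:
  211–228 m: −αΔT+βΔS = −(2.2 × 10⁻⁴)(-3.4)+(7.5 × 10⁻⁴)(-0.05) = 7.1 × 10⁻⁴ → stable
  228–233 m: −αΔT+βΔS = −(2.2 × 10⁻⁴)(-6.5)+(7.5 × 10⁻⁴)(-0.40) = 1.1 × 10⁻³ → stable
  233–244 m: −αΔT+βΔS = −(2.2 × 10⁻⁴)(+1.2)+(7.5 × 10⁻⁴)(+0.57) = 1.6 × 10⁻⁴ → stable
Every interval has Δρ > 0: the column is stably stratified throughout.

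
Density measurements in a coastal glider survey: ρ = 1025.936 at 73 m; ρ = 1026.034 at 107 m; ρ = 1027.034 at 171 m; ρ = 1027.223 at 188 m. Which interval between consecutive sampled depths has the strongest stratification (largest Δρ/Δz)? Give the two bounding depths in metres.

107–171 m

Compute the density gradient over each adjacent pair:
  73–107 m: Δρ/Δz = 0.098/34 = 2.9 × 10⁻³ kg m⁻⁴
  107–171 m: Δρ/Δz = 1.000/64 = 0.016 kg m⁻⁴
  171–188 m: Δρ/Δz = 0.189/17 = 0.011 kg m⁻⁴
The largest gradient is in the 107–171 m interval — the pycnocline.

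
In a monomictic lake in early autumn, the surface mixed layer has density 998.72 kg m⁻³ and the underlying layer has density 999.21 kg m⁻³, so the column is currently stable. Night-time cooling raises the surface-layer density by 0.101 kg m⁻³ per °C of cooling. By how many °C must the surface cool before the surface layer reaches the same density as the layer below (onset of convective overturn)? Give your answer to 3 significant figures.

4.85 °C

Density deficit of the surface layer: 999.21 − 998.72 = 0.49 kg m⁻³.
Required change = 0.49 / 0.101 = 4.85 °C.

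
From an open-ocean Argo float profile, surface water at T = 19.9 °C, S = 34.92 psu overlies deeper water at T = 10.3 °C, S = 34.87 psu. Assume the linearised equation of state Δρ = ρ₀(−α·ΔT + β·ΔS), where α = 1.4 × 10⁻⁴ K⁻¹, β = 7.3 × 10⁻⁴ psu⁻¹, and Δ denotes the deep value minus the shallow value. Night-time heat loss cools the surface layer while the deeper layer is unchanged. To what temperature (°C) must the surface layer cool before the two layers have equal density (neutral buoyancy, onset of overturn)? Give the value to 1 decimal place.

Neutral buoyancy requires Δρ = 0, i.e. −α(T_deep − T_surf′) + β(S_deep − S_surf) = 0.
T_surf′ = T_deep − (β/α)·ΔS = 10.3 − (7.3 × 10⁻⁴/1.4 × 10⁻⁴)·(-0.05) = 10.561 °C.
Cooling required: 19.9 − (10.561) = 9.339 °C.

10.6 °C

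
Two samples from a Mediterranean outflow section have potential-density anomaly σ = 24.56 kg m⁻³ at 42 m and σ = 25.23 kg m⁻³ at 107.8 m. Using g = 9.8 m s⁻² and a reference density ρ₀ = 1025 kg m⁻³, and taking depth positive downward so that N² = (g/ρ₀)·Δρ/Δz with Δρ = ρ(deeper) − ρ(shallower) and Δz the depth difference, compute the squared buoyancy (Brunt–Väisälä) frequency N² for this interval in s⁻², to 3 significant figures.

9.74 × 10⁻⁵ s⁻²

Δρ = 1025.23 − 1024.56 = 0.67 kg m⁻³ over Δz = 107.8 − 42 = 65.8 m.
N² = (9.8/1025) × (0.67/65.8) = 9.7353 × 10⁻⁵ s⁻² ≈ 9.74 × 10⁻⁵ s⁻².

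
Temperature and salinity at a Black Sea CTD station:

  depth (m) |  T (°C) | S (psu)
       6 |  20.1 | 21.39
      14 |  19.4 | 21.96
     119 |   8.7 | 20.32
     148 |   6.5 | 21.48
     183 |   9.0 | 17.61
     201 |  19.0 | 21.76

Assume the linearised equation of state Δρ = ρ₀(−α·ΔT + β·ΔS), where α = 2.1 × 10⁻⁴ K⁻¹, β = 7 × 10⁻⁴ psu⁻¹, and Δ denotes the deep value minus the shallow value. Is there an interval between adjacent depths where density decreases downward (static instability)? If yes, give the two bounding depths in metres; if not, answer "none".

Evaluate Δρ/ρ₀ = −αΔT + βΔS across each adjacent pair:
  6–14 m: −αΔT+βΔS = −(2.1 × 10⁻⁴)(-0.7)+(7 × 10⁻⁴)(+0.57) = 5.5 × 10⁻⁴ → stable
  14–119 m: −αΔT+βΔS = −(2.1 × 10⁻⁴)(-10.7)+(7 × 10⁻⁴)(-1.64) = 1.1 × 10⁻³ → stable
  119–148 m: −αΔT+βΔS = −(2.1 × 10⁻⁴)(-2.2)+(7 × 10⁻⁴)(+1.16) = 1.3 × 10⁻³ → stable
  148–183 m: −αΔT+βΔS = −(2.1 × 10⁻⁴)(+2.5)+(7 × 10⁻⁴)(-3.87) = -3.2 × 10⁻³ → UNSTABLE
  183–201 m: −αΔT+βΔS = −(2.1 × 10⁻⁴)(+10.0)+(7 × 10⁻⁴)(+4.15) = 8.0 × 10⁻⁴ → stable
The 148–183 m interval has Δρ < 0: lighter water underlies denser water.

148–183 m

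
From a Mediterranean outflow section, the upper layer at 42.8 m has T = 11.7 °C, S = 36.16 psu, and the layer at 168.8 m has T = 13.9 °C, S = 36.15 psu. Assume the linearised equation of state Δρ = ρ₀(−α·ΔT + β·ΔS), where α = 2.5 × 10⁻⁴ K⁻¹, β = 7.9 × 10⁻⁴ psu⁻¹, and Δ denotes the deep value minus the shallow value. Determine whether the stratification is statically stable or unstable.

unstable

ΔT = 13.9 − 11.7 = +2.2 K and ΔS = 36.15 − 36.16 = -0.01 psu (deep − shallow).
−αΔT = -5.50 × 10⁻⁴; βΔS = -7.90 × 10⁻⁶; sum Δρ/ρ₀ = -5.579 × 10⁻⁴.
Δρ/ρ₀ < 0, so Δρ < 0: deeper water is lighter → statically unstable; the column would overturn.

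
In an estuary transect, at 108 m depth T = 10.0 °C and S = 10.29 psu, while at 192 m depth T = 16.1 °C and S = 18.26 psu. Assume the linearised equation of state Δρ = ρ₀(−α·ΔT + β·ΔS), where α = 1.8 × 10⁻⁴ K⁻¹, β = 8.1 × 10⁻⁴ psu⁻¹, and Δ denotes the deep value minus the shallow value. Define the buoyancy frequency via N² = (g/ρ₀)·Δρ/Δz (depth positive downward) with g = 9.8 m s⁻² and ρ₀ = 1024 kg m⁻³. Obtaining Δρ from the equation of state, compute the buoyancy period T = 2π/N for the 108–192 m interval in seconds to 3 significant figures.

251 s

ΔT = +6.1 K, ΔS = +7.97 psu (deep − shallow).
Δρ/ρ₀ = −αΔT + βΔS = -1.098 × 10⁻³ + 6.4557 × 10⁻³ = 5.3577 × 10⁻³, so Δρ ≈ 5.486 kg m⁻³.
N² = (g/ρ₀)·Δρ/Δz = g·(Δρ/ρ₀)/Δz = 9.8 × 5.3577 × 10⁻³ / 84 = 6.2506 × 10⁻⁴ s⁻².
N = √(6.2506 × 10⁻⁴) = 0.025001 rad s⁻¹ → T = 2π/N = 251.32 s ≈ 251 s.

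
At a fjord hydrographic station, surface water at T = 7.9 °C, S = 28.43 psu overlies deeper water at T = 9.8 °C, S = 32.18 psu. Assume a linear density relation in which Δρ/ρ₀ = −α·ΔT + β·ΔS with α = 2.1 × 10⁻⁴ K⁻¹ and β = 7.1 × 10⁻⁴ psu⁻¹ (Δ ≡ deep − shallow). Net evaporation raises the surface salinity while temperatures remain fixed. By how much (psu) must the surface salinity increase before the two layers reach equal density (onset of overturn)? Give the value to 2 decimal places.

Neutral buoyancy requires −α(T_deep − T_surf) + β(S_deep − S_surf′) = 0.
S_surf′ = S_deep − (α/β)·ΔT = 32.18 − (2.1 × 10⁻⁴/7.1 × 10⁻⁴)·(+1.9) = 31.6180 psu.
Increase required: 31.6180 − 28.43 = 3.1880 psu.

3.19 psu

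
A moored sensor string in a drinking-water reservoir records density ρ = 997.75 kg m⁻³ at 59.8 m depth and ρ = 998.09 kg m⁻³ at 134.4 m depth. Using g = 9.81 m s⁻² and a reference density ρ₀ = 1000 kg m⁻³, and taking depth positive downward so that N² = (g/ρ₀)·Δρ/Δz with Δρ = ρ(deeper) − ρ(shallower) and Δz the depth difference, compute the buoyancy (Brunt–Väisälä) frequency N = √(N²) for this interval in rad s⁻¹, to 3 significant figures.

6.69 × 10⁻³ rad s⁻¹

Δρ = 998.09 − 997.75 = 0.34 kg m⁻³ over Δz = 134.4 − 59.8 = 74.6 m.
N² = (9.81/1000) × (0.34/74.6) = 4.4710 × 10⁻⁵ s⁻².
N = √(4.4710 × 10⁻⁵) = 6.6866 × 10⁻³ rad s⁻¹ ≈ 6.69 × 10⁻³ rad s⁻¹.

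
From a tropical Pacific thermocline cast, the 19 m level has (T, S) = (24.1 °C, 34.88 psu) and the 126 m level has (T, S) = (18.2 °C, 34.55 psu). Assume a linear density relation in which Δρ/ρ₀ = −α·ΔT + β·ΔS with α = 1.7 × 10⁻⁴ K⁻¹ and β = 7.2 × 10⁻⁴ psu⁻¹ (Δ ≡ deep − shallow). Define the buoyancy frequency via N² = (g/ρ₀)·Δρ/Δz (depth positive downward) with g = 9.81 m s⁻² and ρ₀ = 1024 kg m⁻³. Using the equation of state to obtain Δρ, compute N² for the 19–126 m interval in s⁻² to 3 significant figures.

ΔT = -5.9 K, ΔS = -0.33 psu (deep − shallow).
Δρ/ρ₀ = −αΔT + βΔS = 1.003 × 10⁻³ − 2.376 × 10⁻⁴ = 7.654 × 10⁻⁴, so Δρ ≈ 0.7838 kg m⁻³.
N² = (g/ρ₀)·Δρ/Δz = g·(Δρ/ρ₀)/Δz = 9.81 × 7.654 × 10⁻⁴ / 107 = 7.0174 × 10⁻⁵ s⁻² ≈ 7.02 × 10⁻⁵ s⁻².

7.02 × 10⁻⁵ s⁻²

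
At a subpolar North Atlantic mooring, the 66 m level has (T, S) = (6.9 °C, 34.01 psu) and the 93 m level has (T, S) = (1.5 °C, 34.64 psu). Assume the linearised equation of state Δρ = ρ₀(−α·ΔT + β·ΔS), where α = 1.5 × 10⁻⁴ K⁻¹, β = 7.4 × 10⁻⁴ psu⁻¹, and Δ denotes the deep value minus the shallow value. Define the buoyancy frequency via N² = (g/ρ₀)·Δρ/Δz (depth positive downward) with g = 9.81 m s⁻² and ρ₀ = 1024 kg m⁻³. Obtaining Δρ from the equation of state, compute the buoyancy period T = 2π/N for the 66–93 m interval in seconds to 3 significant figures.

292 s

ΔT = -5.4 K, ΔS = +0.63 psu (deep − shallow).
Δρ/ρ₀ = −αΔT + βΔS = 8.10 × 10⁻⁴ + 4.662 × 10⁻⁴ = 1.2762 × 10⁻³, so Δρ ≈ 1.307 kg m⁻³.
N² = (g/ρ₀)·Δρ/Δz = g·(Δρ/ρ₀)/Δz = 9.81 × 1.2762 × 10⁻³ / 27 = 4.6369 × 10⁻⁴ s⁻².
N = √(4.6369 × 10⁻⁴) = 0.021533 rad s⁻¹ → T = 2π/N = 291.79 s ≈ 292 s.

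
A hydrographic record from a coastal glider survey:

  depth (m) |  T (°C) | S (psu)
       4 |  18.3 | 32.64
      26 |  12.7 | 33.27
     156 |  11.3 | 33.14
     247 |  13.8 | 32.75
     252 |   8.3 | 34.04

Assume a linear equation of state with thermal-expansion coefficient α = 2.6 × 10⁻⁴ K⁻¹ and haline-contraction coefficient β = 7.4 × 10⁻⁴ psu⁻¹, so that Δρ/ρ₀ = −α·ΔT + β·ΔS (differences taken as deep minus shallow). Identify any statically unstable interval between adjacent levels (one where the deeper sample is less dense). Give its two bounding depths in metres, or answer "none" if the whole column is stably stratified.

156–247 m

Evaluate Δρ/ρ₀ = −αΔT + βΔS across each adjacent pair:
  4–26 m: −αΔT+βΔS = −(2.6 × 10⁻⁴)(-5.6)+(7.4 × 10⁻⁴)(+0.63) = 1.9 × 10⁻³ → stable
  26–156 m: −αΔT+βΔS = −(2.6 × 10⁻⁴)(-1.4)+(7.4 × 10⁻⁴)(-0.13) = 2.7 × 10⁻⁴ → stable
  156–247 m: −αΔT+βΔS = −(2.6 × 10⁻⁴)(+2.5)+(7.4 × 10⁻⁴)(-0.39) = -9.4 × 10⁻⁴ → UNSTABLE
  247–252 m: −αΔT+βΔS = −(2.6 × 10⁻⁴)(-5.5)+(7.4 × 10⁻⁴)(+1.29) = 2.4 × 10⁻³ → stable
The 156–247 m interval has Δρ < 0: lighter water underlies denser water.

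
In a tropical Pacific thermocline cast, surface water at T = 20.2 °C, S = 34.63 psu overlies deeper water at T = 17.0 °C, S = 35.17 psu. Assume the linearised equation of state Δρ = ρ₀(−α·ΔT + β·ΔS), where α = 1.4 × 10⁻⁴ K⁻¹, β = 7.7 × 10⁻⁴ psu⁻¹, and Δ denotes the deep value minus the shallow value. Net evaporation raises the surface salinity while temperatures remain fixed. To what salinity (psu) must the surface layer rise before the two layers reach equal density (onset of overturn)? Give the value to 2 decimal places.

Neutral buoyancy requires −α(T_deep − T_surf) + β(S_deep − S_surf′) = 0.
S_surf′ = S_deep − (α/β)·ΔT = 35.17 − (1.4 × 10⁻⁴/7.7 × 10⁻⁴)·(-3.2) = 35.7518 psu.
Increase required: 35.7518 − 34.63 = 1.1218 psu.

35.75 psu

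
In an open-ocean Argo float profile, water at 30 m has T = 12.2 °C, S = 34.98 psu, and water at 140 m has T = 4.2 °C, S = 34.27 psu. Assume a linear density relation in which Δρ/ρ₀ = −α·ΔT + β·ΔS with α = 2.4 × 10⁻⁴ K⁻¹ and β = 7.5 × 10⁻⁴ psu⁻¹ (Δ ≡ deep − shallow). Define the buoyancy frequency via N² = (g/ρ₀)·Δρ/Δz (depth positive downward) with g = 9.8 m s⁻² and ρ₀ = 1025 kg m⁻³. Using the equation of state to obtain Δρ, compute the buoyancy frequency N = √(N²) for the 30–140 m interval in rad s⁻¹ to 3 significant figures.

ΔT = -8.0 K, ΔS = -0.71 psu (deep − shallow).
Δρ/ρ₀ = −αΔT + βΔS = 1.92 × 10⁻³ − 5.325 × 10⁻⁴ = 1.3875 × 10⁻³, so Δρ ≈ 1.422 kg m⁻³.
N² = (g/ρ₀)·Δρ/Δz = g·(Δρ/ρ₀)/Δz = 9.8 × 1.3875 × 10⁻³ / 110 = 1.2361 × 10⁻⁴ s⁻².
N = √(1.2361 × 10⁻⁴) = 0.011118 rad s⁻¹ ≈ 0.0111 rad s⁻¹.

0.0111 rad s⁻¹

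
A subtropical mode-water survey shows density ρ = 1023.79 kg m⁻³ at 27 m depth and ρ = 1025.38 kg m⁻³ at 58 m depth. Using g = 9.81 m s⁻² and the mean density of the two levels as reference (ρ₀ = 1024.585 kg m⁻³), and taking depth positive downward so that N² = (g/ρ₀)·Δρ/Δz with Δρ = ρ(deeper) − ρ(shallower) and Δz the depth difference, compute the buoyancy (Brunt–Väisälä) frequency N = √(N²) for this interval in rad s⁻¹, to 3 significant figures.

0.0222 rad s⁻¹

Δρ = 1025.38 − 1023.79 = 1.59 kg m⁻³ over Δz = 58 − 27 = 31 m.
N² = (9.81/1024.585) × (1.59/31) = 4.9108 × 10⁻⁴ s⁻².
N = √(4.9108 × 10⁻⁴) = 0.022160 rad s⁻¹ ≈ 0.0222 rad s⁻¹.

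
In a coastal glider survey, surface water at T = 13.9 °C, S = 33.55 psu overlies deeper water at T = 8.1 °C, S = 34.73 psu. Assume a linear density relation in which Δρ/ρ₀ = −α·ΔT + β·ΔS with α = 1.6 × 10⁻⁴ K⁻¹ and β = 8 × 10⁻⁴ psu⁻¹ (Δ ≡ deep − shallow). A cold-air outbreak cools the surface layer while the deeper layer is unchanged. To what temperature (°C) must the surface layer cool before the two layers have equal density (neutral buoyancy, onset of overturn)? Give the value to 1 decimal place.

2.2 °C

Neutral buoyancy requires Δρ = 0, i.e. −α(T_deep − T_surf′) + β(S_deep − S_surf) = 0.
T_surf′ = T_deep − (β/α)·ΔS = 8.1 − (8 × 10⁻⁴/1.6 × 10⁻⁴)·(+1.18) = 2.200 °C.
Cooling required: 13.9 − (2.200) = 11.700 °C.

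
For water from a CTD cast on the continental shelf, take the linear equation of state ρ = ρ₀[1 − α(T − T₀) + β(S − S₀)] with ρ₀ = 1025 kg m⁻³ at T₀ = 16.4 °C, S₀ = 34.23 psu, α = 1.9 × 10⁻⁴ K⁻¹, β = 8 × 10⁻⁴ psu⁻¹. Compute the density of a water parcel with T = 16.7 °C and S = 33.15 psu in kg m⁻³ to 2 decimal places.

1024.06 kg m⁻³

T − T₀ = +0.3 K, S − S₀ = -1.08 psu.
Bracket = 1 − α·(+0.3) + β·(-1.08) = 1 + (-9.21 × 10⁻⁴) = 0.9990790.
ρ = 1025 × 0.9990790 = 1024.06 kg m⁻³.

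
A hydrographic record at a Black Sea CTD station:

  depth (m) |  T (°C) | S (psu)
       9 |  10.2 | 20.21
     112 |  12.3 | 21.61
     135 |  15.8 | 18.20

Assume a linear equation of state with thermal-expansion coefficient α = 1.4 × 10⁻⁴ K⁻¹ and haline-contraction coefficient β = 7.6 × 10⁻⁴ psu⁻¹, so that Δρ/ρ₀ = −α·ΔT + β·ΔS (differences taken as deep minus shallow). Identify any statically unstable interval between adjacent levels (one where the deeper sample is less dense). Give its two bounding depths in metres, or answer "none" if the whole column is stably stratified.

Evaluate Δρ/ρ₀ = −αΔT + βΔS across each adjacent pair:
  9–112 m: −αΔT+βΔS = −(1.4 × 10⁻⁴)(+2.1)+(7.6 × 10⁻⁴)(+1.40) = 7.7 × 10⁻⁴ → stable
  112–135 m: −αΔT+βΔS = −(1.4 × 10⁻⁴)(+3.5)+(7.6 × 10⁻⁴)(-3.41) = -3.1 × 10⁻³ → UNSTABLE
The 112–135 m interval has Δρ < 0: lighter water underlies denser water.

112–135 m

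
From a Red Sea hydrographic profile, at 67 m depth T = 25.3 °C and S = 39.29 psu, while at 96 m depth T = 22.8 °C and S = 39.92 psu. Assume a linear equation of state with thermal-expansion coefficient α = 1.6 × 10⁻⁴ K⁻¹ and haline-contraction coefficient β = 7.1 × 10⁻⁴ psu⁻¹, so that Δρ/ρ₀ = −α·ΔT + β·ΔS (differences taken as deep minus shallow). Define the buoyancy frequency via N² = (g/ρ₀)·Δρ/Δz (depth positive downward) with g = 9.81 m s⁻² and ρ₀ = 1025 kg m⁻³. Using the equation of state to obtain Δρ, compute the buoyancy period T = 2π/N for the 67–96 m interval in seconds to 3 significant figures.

ΔT = -2.5 K, ΔS = +0.63 psu (deep − shallow).
Δρ/ρ₀ = −αΔT + βΔS = 4.00 × 10⁻⁴ + 4.473 × 10⁻⁴ = 8.473 × 10⁻⁴, so Δρ ≈ 0.8685 kg m⁻³.
N² = (g/ρ₀)·Δρ/Δz = g·(Δρ/ρ₀)/Δz = 9.81 × 8.473 × 10⁻⁴ / 29 = 2.8662 × 10⁻⁴ s⁻².
N = √(2.8662 × 10⁻⁴) = 0.016930 rad s⁻¹ → T = 2π/N = 371.13 s ≈ 371 s.

371 s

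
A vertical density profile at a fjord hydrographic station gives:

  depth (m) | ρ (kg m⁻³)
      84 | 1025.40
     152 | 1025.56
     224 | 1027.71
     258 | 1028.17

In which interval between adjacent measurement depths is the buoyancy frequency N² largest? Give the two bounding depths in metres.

152–224 m

Compute the density gradient over each adjacent pair:
  84–152 m: Δρ/Δz = 0.16/68 = 2.4 × 10⁻³ kg m⁻⁴
  152–224 m: Δρ/Δz = 2.15/72 = 0.030 kg m⁻⁴
  224–258 m: Δρ/Δz = 0.46/34 = 0.014 kg m⁻⁴
The largest gradient is in the 152–224 m interval — the pycnocline.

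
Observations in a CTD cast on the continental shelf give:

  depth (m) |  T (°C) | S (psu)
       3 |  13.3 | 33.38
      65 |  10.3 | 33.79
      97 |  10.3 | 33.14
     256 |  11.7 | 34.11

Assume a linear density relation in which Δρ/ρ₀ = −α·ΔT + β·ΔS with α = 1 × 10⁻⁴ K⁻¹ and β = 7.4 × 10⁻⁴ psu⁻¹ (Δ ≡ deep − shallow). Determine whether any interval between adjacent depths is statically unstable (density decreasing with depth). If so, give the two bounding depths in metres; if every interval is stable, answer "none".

Evaluate Δρ/ρ₀ = −αΔT + βΔS across each adjacent pair:
  3–65 m: −αΔT+βΔS = −(1 × 10⁻⁴)(-3.0)+(7.4 × 10⁻⁴)(+0.41) = 6.0 × 10⁻⁴ → stable
  65–97 m: −αΔT+βΔS = −(1 × 10⁻⁴)(+0.0)+(7.4 × 10⁻⁴)(-0.65) = -4.8 × 10⁻⁴ → UNSTABLE
  97–256 m: −αΔT+βΔS = −(1 × 10⁻⁴)(+1.4)+(7.4 × 10⁻⁴)(+0.97) = 5.8 × 10⁻⁴ → stable
The 65–97 m interval has Δρ < 0: lighter water underlies denser water.

65–97 m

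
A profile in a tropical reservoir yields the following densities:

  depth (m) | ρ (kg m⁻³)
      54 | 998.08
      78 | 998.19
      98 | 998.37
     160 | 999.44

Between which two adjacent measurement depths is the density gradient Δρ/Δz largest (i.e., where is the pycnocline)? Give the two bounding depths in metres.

98–160 m

Compute the density gradient over each adjacent pair:
  54–78 m: Δρ/Δz = 0.11/24 = 4.6 × 10⁻³ kg m⁻⁴
  78–98 m: Δρ/Δz = 0.18/20 = 9.0 × 10⁻³ kg m⁻⁴
  98–160 m: Δρ/Δz = 1.07/62 = 0.017 kg m⁻⁴
The largest gradient is in the 98–160 m interval — the pycnocline.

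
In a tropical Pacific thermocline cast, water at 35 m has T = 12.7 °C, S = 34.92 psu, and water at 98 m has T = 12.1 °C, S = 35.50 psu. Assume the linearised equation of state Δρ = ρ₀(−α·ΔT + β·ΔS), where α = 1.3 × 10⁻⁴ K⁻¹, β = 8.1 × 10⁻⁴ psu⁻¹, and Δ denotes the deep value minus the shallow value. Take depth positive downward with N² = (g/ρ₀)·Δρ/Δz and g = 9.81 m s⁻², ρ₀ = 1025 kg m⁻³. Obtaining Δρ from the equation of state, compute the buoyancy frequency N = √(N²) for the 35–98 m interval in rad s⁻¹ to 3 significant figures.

9.24 × 10⁻³ rad s⁻¹

ΔT = -0.6 K, ΔS = +0.58 psu (deep − shallow).
Δρ/ρ₀ = −αΔT + βΔS = 7.80 × 10⁻⁵ + 4.698 × 10⁻⁴ = 5.478 × 10⁻⁴, so Δρ ≈ 0.5615 kg m⁻³.
N² = (g/ρ₀)·Δρ/Δz = g·(Δρ/ρ₀)/Δz = 9.81 × 5.478 × 10⁻⁴ / 63 = 8.5300 × 10⁻⁵ s⁻².
N = √(8.5300 × 10⁻⁵) = 9.2358 × 10⁻³ rad s⁻¹ ≈ 9.24 × 10⁻³ rad s⁻¹.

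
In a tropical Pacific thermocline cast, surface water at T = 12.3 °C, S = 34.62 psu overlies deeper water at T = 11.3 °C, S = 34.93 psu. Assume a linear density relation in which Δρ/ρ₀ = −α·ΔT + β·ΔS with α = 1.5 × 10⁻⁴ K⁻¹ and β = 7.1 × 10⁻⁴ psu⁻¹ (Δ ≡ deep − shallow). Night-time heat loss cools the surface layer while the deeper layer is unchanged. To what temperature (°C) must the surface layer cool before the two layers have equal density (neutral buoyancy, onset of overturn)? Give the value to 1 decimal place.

9.8 °C

Neutral buoyancy requires Δρ = 0, i.e. −α(T_deep − T_surf′) + β(S_deep − S_surf) = 0.
T_surf′ = T_deep − (β/α)·ΔS = 11.3 − (7.1 × 10⁻⁴/1.5 × 10⁻⁴)·(+0.31) = 9.833 °C.
Cooling required: 12.3 − (9.833) = 2.467 °C.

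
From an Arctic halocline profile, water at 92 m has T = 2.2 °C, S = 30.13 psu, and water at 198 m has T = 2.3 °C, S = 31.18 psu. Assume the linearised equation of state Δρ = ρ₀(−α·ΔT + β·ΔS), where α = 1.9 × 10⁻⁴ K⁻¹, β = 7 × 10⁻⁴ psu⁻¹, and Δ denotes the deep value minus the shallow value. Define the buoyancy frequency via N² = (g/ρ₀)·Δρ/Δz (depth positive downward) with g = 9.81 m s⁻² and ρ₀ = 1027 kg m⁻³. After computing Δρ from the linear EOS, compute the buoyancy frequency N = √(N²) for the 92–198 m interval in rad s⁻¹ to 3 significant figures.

ΔT = +0.1 K, ΔS = +1.05 psu (deep − shallow).
Δρ/ρ₀ = −αΔT + βΔS = -1.90 × 10⁻⁵ + 7.35 × 10⁻⁴ = 7.16 × 10⁻⁴, so Δρ ≈ 0.7353 kg m⁻³.
N² = (g/ρ₀)·Δρ/Δz = g·(Δρ/ρ₀)/Δz = 9.81 × 7.16 × 10⁻⁴ / 106 = 6.6264 × 10⁻⁵ s⁻².
N = √(6.6264 × 10⁻⁵) = 8.1403 × 10⁻³ rad s⁻¹ ≈ 8.14 × 10⁻³ rad s⁻¹.

8.14 × 10⁻³ rad s⁻¹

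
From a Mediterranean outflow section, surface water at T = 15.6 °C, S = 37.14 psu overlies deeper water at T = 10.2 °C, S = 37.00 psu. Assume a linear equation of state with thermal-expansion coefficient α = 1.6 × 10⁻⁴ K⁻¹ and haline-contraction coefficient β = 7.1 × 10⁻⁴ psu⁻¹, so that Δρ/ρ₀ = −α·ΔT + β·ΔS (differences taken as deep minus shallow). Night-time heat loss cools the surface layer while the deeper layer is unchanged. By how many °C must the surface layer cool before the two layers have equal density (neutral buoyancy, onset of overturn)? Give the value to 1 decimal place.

4.8 °C

Neutral buoyancy requires Δρ = 0, i.e. −α(T_deep − T_surf′) + β(S_deep − S_surf) = 0.
T_surf′ = T_deep − (β/α)·ΔS = 10.2 − (7.1 × 10⁻⁴/1.6 × 10⁻⁴)·(-0.14) = 10.821 °C.
Cooling required: 15.6 − (10.821) = 4.779 °C.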